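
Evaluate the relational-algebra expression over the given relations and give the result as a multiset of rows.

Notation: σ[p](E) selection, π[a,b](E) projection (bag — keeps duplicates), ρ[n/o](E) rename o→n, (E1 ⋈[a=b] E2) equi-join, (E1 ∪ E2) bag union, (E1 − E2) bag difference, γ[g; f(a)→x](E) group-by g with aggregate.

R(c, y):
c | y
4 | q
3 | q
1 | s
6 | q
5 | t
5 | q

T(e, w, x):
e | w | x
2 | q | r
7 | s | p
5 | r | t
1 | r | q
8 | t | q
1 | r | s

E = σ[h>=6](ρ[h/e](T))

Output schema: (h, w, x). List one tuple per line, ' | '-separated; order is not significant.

Row counts bottom-up:
  T → 6
  ρ[h/e](T) → 6
  σ[h>=6](ρ[h/e](T)) → 2

== RESULT ==
h | w | x
7 | s | p
8 | t | q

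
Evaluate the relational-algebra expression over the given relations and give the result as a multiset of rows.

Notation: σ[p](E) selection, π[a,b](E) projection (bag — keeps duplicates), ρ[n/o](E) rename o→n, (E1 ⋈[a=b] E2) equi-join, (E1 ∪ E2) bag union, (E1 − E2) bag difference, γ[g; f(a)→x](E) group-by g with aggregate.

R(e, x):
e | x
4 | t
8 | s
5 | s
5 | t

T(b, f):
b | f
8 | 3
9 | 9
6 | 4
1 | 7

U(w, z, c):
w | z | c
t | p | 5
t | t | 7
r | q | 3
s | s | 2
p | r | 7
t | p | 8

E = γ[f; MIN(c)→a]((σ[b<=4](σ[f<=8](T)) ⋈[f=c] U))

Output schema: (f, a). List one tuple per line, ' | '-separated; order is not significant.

Subexpression sizes:
  T → 4
  σ[f<=8](T) → 3
  σ[b<=4](σ[f<=8](T)) → 1
  U → 6
  (σ[b<=4](σ[f<=8](T)) ⋈[f=c] U) → 2
  γ[f; MIN(c)→a]((σ[b<=4](σ[f<=8](T)) ⋈[f=c] U)) → 1

== RESULT ==
f | a
7 | 7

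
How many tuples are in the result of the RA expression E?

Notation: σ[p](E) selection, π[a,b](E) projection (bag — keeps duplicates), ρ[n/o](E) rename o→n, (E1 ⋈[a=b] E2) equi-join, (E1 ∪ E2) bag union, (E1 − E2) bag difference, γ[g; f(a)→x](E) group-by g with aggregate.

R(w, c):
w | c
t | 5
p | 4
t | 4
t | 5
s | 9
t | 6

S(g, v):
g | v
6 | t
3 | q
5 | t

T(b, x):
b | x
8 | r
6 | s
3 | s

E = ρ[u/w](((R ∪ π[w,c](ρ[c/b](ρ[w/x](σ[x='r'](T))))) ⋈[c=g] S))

Per-node cardinality:
  R → 6
  T → 3
  σ[x='r'](T) → 1
  ρ[w/x](σ[x='r'](T)) → 1
  ρ[c/b](ρ[w/x](σ[x='r'](T))) → 1
  π[w,c](ρ[c/b](ρ[w/x](σ[x='r'](T)))) → 1
  (R ∪ π[w,c](ρ[c/b](ρ[w/x](σ[x='r'](T))))) → 7
  S → 3
  ((R ∪ π[w,c](ρ[c/b](ρ[w/x](σ[x='r'](T))))) ⋈[c=g] S) → 3
  ρ[u/w](((R ∪ π[w,c](ρ[c/b](ρ[w/x](σ[x='r'](T))))) ⋈[c=g] S)) → 3

|E| = 3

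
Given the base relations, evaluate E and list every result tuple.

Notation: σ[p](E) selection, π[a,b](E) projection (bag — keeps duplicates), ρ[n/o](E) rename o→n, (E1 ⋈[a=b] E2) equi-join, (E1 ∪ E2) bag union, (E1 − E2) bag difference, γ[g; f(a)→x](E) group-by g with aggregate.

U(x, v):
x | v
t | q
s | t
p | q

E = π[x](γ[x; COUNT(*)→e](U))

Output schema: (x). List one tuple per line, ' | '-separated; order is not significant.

Row counts bottom-up:
  U → 3
  γ[x; COUNT(*)→e](U) → 3
  π[x](γ[x; COUNT(*)→e](U)) → 3

== RESULT ==
x
p
s
t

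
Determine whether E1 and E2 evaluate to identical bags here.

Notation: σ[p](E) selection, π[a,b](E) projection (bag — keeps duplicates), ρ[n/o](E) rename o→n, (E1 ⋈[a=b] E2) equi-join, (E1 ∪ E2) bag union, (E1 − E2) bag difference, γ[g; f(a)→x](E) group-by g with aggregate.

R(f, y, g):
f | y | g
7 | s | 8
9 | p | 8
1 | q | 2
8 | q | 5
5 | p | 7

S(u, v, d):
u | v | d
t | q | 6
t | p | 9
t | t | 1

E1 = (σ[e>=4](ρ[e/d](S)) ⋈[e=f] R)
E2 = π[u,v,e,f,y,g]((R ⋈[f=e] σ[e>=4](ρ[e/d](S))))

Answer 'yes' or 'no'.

E1 subexpression sizes:
  S → 3
  ρ[e/d](S) → 3
  σ[e>=4](ρ[e/d](S)) → 2
  R → 5
  (σ[e>=4](ρ[e/d](S)) ⋈[e=f] R) → 1
E2 subexpression sizes:
  R → 5
  S → 3
  ρ[e/d](S) → 3
  σ[e>=4](ρ[e/d](S)) → 2
  (R ⋈[f=e] σ[e>=4](ρ[e/d](S))) → 1
  π[u,v,e,f,y,g]((R ⋈[f=e] σ[e>=4](ρ[e/d](S)))) → 1

E1 and E2 produce the same multiset:
u | v | e | f | y | g
t | p | 9 | 9 | p | 8

yes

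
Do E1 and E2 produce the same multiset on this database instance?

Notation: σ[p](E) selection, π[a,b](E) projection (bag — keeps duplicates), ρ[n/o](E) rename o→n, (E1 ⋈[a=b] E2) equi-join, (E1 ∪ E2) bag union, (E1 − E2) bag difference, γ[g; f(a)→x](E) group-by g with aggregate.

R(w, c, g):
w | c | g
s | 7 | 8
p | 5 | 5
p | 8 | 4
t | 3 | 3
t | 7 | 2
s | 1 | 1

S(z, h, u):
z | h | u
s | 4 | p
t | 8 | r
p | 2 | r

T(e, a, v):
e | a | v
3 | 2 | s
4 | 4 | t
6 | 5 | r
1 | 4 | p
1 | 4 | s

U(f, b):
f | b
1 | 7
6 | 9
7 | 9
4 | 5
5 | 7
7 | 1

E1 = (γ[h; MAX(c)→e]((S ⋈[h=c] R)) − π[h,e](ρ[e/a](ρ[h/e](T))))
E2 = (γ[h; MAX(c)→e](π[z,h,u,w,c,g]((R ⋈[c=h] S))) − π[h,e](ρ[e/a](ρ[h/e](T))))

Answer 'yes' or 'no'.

E1 subexpression sizes:
  S → 3
  R → 6
  (S ⋈[h=c] R) → 1
  γ[h; MAX(c)→e]((S ⋈[h=c] R)) → 1
  T → 5
  ρ[h/e](T) → 5
  ρ[e/a](ρ[h/e](T)) → 5
  π[h,e](ρ[e/a](ρ[h/e](T))) → 5
  (γ[h; MAX(c)→e]((S ⋈[h=c] R)) − π[h,e](ρ[e/a](ρ[h/e](T)))) → 1
E2 subexpression sizes:
  R → 6
  S → 3
  (R ⋈[c=h] S) → 1
  π[z,h,u,w,c,g]((R ⋈[c=h] S)) → 1
  γ[h; MAX(c)→e](π[z,h,u,w,c,g]((R ⋈[c=h] S))) → 1
  T → 5
  ρ[h/e](T) → 5
  ρ[e/a](ρ[h/e](T)) → 5
  π[h,e](ρ[e/a](ρ[h/e](T))) → 5
  (γ[h; MAX(c)→e](π[z,h,u,w,c,g]((R ⋈[c=h] S))) − π[h,e](ρ[e/a](ρ[h/e](T)))) → 1

E1 and E2 produce the same multiset:
h | e
8 | 8

yes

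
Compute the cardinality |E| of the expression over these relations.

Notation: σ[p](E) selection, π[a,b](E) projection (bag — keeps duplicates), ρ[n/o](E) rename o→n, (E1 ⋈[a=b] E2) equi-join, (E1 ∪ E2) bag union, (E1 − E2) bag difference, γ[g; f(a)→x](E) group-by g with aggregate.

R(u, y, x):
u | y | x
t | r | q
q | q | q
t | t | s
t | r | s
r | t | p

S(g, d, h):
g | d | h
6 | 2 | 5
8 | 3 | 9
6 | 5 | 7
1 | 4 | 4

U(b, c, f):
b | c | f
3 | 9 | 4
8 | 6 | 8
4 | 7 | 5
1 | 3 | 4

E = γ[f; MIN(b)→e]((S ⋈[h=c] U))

Stepwise |·|:
  S → 4
  U → 4
  (S ⋈[h=c] U) → 2
  γ[f; MIN(b)→e]((S ⋈[h=c] U)) → 2

|E| = 2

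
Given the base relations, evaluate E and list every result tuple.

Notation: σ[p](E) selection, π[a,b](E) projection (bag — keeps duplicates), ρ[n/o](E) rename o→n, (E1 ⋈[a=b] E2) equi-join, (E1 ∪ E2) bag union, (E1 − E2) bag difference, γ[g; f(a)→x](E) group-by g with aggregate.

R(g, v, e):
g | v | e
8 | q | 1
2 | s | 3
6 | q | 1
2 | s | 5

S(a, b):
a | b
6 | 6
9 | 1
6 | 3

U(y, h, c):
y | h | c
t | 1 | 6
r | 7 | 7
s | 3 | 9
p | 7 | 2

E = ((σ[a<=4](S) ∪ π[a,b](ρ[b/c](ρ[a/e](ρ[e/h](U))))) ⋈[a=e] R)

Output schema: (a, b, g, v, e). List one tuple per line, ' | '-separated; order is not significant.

Subexpression sizes:
  S → 3
  σ[a<=4](S) → 0
  U → 4
  ρ[e/h](U) → 4
  ρ[a/e](ρ[e/h](U)) → 4
  ρ[b/c](ρ[a/e](ρ[e/h](U))) → 4
  π[a,b](ρ[b/c](ρ[a/e](ρ[e/h](U)))) → 4
  (σ[a<=4](S) ∪ π[a,b](ρ[b/c](ρ[a/e](ρ[e/h](U))))) → 4
  R → 4
  ((σ[a<=4](S) ∪ π[a,b](ρ[b/c](ρ[a/e](ρ[e/h](U))))) ⋈[a=e] R) → 3

== RESULT ==
a | b | g | v | e
1 | 6 | 6 | q | 1
1 | 6 | 8 | q | 1
3 | 9 | 2 | s | 3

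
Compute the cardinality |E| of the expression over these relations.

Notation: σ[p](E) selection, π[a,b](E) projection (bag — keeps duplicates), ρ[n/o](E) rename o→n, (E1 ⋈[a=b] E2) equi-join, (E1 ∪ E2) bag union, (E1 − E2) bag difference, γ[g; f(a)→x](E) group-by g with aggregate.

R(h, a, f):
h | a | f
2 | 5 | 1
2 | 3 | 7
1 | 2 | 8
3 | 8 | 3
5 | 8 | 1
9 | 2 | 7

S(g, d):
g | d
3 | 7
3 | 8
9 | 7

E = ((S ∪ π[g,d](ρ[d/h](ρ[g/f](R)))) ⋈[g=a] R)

Per-node cardinality:
  S → 3
  R → 6
  ρ[g/f](R) → 6
  ρ[d/h](ρ[g/f](R)) → 6
  π[g,d](ρ[d/h](ρ[g/f](R))) → 6
  (S ∪ π[g,d](ρ[d/h](ρ[g/f](R)))) → 9
  R → 6
  ((S ∪ π[g,d](ρ[d/h](ρ[g/f](R)))) ⋈[g=a] R) → 5

|E| = 5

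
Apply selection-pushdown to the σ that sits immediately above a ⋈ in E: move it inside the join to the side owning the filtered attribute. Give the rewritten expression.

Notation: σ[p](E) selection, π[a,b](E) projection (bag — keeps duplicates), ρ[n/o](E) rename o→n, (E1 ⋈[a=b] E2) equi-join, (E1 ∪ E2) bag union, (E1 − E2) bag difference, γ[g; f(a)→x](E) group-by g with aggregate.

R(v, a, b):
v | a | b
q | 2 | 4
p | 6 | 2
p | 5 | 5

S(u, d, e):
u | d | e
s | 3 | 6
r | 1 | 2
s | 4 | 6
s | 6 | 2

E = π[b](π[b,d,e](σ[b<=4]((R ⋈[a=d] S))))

σ filters on b, owned by the left side.
E' = π[b](π[b,d,e]((σ[b<=4](R) ⋈[a=d] S)))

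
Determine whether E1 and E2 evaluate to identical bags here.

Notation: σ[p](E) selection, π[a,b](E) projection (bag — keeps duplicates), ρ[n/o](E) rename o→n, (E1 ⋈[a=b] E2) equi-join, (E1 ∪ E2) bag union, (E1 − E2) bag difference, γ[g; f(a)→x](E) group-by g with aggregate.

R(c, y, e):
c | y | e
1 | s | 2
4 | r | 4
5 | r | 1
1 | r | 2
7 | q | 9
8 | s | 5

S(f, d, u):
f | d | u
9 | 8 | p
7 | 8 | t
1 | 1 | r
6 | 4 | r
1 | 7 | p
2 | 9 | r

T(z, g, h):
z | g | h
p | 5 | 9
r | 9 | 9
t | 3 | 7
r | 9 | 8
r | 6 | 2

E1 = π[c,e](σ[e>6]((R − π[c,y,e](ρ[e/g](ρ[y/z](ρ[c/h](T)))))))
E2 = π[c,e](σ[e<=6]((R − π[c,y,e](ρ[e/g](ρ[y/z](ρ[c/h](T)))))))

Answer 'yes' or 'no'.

E1 row counts bottom-up:
  R → 6
  T → 5
  ρ[c/h](T) → 5
  ρ[y/z](ρ[c/h](T)) → 5
  ρ[e/g](ρ[y/z](ρ[c/h](T))) → 5
  π[c,y,e](ρ[e/g](ρ[y/z](ρ[c/h](T)))) → 5
  (R − π[c,y,e](ρ[e/g](ρ[y/z](ρ[c/h](T))))) → 6
  σ[e>6]((R − π[c,y,e](ρ[e/g](ρ[y/z](ρ[c/h](T)))))) → 1
  π[c,e](σ[e>6]((R − π[c,y,e](ρ[e/g](ρ[y/z](ρ[c/h](T))))))) → 1
E2 row counts bottom-up:
  R → 6
  T → 5
  ρ[c/h](T) → 5
  ρ[y/z](ρ[c/h](T)) → 5
  ρ[e/g](ρ[y/z](ρ[c/h](T))) → 5
  π[c,y,e](ρ[e/g](ρ[y/z](ρ[c/h](T)))) → 5
  (R − π[c,y,e](ρ[e/g](ρ[y/z](ρ[c/h](T))))) → 6
  σ[e<=6]((R − π[c,y,e](ρ[e/g](ρ[y/z](ρ[c/h](T)))))) → 5
  π[c,e](σ[e<=6]((R − π[c,y,e](ρ[e/g](ρ[y/z](ρ[c/h](T))))))) → 5

E1 result:
c | e
7 | 9
E2 result:
c | e
1 | 2
1 | 2
4 | 4
5 | 1
8 | 5
Witness: (7, 9) appears 1× in E1 but 0× in E2.

no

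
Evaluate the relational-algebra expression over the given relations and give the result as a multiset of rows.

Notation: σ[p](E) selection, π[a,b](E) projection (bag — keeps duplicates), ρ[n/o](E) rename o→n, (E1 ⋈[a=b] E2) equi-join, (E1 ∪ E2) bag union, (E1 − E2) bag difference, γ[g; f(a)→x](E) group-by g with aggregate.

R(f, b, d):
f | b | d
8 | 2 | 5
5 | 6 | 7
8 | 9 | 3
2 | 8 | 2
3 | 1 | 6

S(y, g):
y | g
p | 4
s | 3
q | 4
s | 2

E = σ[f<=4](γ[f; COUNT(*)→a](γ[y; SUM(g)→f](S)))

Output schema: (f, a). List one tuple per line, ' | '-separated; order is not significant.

Subexpression sizes:
  S → 4
  γ[y; SUM(g)→f](S) → 3
  γ[f; COUNT(*)→a](γ[y; SUM(g)→f](S)) → 2
  σ[f<=4](γ[f; COUNT(*)→a](γ[y; SUM(g)→f](S))) → 1

== RESULT ==
f | a
4 | 2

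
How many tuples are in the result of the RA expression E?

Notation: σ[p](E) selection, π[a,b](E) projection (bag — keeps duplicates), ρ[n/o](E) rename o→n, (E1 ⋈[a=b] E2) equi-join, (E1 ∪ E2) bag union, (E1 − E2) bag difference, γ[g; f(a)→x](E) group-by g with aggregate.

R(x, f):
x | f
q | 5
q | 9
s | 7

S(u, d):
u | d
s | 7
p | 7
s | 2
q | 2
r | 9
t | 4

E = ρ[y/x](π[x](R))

Subexpression sizes:
  R → 3
  π[x](R) → 3
  ρ[y/x](π[x](R)) → 3

|E| = 3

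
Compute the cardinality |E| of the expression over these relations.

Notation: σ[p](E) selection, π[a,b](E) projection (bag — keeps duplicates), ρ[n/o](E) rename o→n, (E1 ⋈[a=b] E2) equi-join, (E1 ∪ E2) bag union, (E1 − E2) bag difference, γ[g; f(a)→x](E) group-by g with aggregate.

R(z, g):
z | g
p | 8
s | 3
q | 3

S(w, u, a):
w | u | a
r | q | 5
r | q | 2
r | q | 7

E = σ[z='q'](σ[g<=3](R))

Stepwise |·|:
  R → 3
  σ[g<=3](R) → 2
  σ[z='q'](σ[g<=3](R)) → 1

|E| = 1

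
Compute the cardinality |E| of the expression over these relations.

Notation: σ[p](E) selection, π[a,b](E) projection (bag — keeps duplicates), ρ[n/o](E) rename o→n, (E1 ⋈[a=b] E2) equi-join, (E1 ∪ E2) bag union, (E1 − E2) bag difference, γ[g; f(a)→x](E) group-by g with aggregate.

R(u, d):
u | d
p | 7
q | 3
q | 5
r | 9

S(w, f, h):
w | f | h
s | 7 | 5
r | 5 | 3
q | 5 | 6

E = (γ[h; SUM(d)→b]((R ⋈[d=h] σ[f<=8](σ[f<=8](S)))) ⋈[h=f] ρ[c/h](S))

Per-node cardinality:
  R → 4
  S → 3
  σ[f<=8](S) → 3
  σ[f<=8](σ[f<=8](S)) → 3
  (R ⋈[d=h] σ[f<=8](σ[f<=8](S))) → 2
  γ[h; SUM(d)→b]((R ⋈[d=h] σ[f<=8](σ[f<=8](S)))) → 2
  S → 3
  ρ[c/h](S) → 3
  (γ[h; SUM(d)→b]((R ⋈[d=h] σ[f<=8](σ[f<=8](S)))) ⋈[h=f] ρ[c/h](S)) → 2

|E| = 2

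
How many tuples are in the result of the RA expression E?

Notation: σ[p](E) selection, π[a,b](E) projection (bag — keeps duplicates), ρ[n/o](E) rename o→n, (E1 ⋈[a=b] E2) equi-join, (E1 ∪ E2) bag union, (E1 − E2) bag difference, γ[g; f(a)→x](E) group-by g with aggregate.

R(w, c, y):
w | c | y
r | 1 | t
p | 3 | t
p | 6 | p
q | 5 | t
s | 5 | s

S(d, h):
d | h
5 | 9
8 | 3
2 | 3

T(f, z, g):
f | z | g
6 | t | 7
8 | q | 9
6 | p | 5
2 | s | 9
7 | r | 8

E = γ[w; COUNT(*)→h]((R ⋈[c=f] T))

Per-node cardinality:
  R → 5
  T → 5
  (R ⋈[c=f] T) → 2
  γ[w; COUNT(*)→h]((R ⋈[c=f] T)) → 1

|E| = 1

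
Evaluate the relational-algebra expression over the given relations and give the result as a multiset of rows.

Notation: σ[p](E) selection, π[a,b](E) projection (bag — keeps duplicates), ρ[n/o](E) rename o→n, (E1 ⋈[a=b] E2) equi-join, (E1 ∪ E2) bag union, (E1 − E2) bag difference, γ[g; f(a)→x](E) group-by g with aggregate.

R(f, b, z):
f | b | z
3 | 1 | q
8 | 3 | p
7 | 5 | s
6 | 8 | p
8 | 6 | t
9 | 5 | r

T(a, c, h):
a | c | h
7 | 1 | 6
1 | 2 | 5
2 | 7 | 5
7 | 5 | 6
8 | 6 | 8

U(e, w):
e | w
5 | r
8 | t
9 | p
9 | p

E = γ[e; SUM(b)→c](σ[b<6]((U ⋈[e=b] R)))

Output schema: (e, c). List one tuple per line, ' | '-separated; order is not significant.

Row counts bottom-up:
  U → 4
  R → 6
  (U ⋈[e=b] R) → 3
  σ[b<6]((U ⋈[e=b] R)) → 2
  γ[e; SUM(b)→c](σ[b<6]((U ⋈[e=b] R))) → 1

== RESULT ==
e | c
5 | 10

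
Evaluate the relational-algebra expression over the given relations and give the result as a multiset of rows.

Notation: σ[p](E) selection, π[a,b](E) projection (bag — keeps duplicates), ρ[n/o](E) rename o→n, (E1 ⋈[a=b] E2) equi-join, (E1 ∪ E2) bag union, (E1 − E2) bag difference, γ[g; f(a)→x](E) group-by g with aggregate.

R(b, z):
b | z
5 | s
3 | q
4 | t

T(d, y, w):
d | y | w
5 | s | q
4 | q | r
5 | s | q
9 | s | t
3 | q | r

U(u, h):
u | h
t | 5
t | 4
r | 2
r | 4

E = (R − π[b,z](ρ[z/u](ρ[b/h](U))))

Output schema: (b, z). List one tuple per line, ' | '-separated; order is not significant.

Row counts bottom-up:
  R → 3
  U → 4
  ρ[b/h](U) → 4
  ρ[z/u](ρ[b/h](U)) → 4
  π[b,z](ρ[z/u](ρ[b/h](U))) → 4
  (R − π[b,z](ρ[z/u](ρ[b/h](U)))) → 2

== RESULT ==
b | z
3 | q
5 | s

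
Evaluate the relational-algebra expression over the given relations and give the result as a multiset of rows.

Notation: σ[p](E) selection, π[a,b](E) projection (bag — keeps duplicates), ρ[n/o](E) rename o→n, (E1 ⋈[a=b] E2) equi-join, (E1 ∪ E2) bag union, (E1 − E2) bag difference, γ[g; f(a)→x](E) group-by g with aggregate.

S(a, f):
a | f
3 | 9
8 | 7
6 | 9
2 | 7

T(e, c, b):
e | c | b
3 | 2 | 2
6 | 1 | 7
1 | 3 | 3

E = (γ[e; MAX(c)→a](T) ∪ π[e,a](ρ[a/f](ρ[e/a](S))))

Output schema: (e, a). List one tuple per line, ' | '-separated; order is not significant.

Row counts bottom-up:
  T → 3
  γ[e; MAX(c)→a](T) → 3
  S → 4
  ρ[e/a](S) → 4
  ρ[a/f](ρ[e/a](S)) → 4
  π[e,a](ρ[a/f](ρ[e/a](S))) → 4
  (γ[e; MAX(c)→a](T) ∪ π[e,a](ρ[a/f](ρ[e/a](S)))) → 7

== RESULT ==
e | a
1 | 3
2 | 7
3 | 2
3 | 9
6 | 1
6 | 9
8 | 7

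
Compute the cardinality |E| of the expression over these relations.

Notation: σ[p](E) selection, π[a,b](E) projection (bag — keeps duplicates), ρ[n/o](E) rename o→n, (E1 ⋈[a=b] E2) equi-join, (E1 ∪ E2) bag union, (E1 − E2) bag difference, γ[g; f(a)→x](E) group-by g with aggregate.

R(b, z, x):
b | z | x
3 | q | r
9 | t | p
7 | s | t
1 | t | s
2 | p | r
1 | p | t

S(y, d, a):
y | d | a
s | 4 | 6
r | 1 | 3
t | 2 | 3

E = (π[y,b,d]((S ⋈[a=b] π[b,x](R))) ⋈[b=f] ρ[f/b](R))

Subexpression sizes:
  S → 3
  R → 6
  π[b,x](R) → 6
  (S ⋈[a=b] π[b,x](R)) → 2
  π[y,b,d]((S ⋈[a=b] π[b,x](R))) → 2
  R → 6
  ρ[f/b](R) → 6
  (π[y,b,d]((S ⋈[a=b] π[b,x](R))) ⋈[b=f] ρ[f/b](R)) → 2

|E| = 2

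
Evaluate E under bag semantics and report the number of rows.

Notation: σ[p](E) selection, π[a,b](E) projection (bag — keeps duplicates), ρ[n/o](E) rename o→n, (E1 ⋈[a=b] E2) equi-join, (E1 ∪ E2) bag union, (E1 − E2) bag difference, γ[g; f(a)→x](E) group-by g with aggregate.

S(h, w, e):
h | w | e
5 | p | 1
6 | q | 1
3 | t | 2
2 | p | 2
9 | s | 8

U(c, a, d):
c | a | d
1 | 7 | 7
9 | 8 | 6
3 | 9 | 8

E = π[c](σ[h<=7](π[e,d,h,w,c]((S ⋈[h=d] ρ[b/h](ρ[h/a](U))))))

Per-node cardinality:
  S → 5
  U → 3
  ρ[h/a](U) → 3
  ρ[b/h](ρ[h/a](U)) → 3
  (S ⋈[h=d] ρ[b/h](ρ[h/a](U))) → 1
  π[e,d,h,w,c]((S ⋈[h=d] ρ[b/h](ρ[h/a](U)))) → 1
  σ[h<=7](π[e,d,h,w,c]((S ⋈[h=d] ρ[b/h](ρ[h/a](U))))) → 1
  π[c](σ[h<=7](π[e,d,h,w,c]((S ⋈[h=d] ρ[b/h](ρ[h/a](U)))))) → 1

|E| = 1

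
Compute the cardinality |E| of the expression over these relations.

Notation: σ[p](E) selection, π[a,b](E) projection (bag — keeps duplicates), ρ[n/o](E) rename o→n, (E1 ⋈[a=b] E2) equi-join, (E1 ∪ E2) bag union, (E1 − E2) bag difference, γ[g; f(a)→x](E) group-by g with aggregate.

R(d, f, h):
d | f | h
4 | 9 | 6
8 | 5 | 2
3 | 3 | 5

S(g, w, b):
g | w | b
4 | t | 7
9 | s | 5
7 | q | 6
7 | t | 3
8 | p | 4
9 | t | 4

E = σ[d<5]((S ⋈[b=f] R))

Subexpression sizes:
  S → 6
  R → 3
  (S ⋈[b=f] R) → 2
  σ[d<5]((S ⋈[b=f] R)) → 1

|E| = 1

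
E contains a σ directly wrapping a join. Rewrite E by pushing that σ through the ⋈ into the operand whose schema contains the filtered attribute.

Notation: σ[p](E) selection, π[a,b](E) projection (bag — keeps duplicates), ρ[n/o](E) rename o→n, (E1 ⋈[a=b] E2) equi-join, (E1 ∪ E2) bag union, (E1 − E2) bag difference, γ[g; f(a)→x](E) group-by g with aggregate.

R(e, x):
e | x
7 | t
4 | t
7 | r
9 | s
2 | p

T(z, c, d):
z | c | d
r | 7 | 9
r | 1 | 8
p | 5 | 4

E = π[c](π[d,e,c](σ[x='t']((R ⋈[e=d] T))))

σ filters on x, owned by the left side.
E' = π[c](π[d,e,c]((σ[x='t'](R) ⋈[e=d] T)))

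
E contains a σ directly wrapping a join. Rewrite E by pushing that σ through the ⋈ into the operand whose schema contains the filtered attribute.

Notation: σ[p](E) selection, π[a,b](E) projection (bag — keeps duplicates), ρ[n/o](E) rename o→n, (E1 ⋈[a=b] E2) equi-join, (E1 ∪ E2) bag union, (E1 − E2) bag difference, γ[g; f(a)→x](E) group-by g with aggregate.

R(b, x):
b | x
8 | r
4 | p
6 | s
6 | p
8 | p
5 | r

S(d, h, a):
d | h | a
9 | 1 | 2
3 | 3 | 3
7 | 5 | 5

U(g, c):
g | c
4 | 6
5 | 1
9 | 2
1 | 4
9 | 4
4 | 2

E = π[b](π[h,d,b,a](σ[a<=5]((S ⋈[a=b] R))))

σ filters on a, owned by the left side.
E' = π[b](π[h,d,b,a]((σ[a<=5](S) ⋈[a=b] R)))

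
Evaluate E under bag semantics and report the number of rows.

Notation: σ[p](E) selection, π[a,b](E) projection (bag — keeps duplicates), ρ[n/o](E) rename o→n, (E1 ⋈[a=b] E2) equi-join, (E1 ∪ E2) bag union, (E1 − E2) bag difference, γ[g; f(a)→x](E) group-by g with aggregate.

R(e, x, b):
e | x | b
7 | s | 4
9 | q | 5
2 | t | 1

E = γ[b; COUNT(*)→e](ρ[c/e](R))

Row counts bottom-up:
  R → 3
  ρ[c/e](R) → 3
  γ[b; COUNT(*)→e](ρ[c/e](R)) → 3

|E| = 3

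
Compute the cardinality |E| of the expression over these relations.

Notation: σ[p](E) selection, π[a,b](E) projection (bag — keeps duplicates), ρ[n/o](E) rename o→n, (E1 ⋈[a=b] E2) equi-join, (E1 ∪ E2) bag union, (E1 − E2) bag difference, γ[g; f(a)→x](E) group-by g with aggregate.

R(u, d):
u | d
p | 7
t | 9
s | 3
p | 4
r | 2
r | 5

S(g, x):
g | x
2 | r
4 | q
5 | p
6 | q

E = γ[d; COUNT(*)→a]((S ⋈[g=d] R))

Per-node cardinality:
  S → 4
  R → 6
  (S ⋈[g=d] R) → 3
  γ[d; COUNT(*)→a]((S ⋈[g=d] R)) → 3

|E| = 3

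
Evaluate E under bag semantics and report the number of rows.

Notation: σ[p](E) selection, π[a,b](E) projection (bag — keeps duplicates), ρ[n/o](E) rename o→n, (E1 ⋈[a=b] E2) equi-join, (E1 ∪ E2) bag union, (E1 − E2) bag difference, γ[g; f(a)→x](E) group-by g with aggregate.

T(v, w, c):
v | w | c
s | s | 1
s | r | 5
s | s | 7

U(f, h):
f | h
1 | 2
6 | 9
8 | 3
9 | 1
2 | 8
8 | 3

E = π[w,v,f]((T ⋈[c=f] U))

Stepwise |·|:
  T → 3
  U → 6
  (T ⋈[c=f] U) → 1
  π[w,v,f]((T ⋈[c=f] U)) → 1

|E| = 1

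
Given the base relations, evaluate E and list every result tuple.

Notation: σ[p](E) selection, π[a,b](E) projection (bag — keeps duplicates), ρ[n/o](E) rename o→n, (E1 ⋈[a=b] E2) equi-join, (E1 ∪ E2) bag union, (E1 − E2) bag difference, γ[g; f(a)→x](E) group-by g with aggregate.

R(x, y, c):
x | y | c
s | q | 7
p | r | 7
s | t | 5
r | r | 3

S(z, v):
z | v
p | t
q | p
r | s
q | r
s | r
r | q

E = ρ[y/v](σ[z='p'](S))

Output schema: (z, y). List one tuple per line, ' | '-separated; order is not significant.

Subexpression sizes:
  S → 6
  σ[z='p'](S) → 1
  ρ[y/v](σ[z='p'](S)) → 1

== RESULT ==
z | y
p | t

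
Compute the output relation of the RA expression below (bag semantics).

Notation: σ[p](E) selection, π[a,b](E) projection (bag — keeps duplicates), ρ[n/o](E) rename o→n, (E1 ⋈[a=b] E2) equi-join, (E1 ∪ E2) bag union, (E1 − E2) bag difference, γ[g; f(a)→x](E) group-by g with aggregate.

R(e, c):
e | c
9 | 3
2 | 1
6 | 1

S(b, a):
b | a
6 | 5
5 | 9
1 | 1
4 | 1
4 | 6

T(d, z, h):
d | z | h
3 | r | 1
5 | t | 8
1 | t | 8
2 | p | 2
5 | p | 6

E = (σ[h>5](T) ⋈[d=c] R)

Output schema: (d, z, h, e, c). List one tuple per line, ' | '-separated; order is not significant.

Subexpression sizes:
  T → 5
  σ[h>5](T) → 3
  R → 3
  (σ[h>5](T) ⋈[d=c] R) → 2

== RESULT ==
d | z | h | e | c
1 | t | 8 | 2 | 1
1 | t | 8 | 6 | 1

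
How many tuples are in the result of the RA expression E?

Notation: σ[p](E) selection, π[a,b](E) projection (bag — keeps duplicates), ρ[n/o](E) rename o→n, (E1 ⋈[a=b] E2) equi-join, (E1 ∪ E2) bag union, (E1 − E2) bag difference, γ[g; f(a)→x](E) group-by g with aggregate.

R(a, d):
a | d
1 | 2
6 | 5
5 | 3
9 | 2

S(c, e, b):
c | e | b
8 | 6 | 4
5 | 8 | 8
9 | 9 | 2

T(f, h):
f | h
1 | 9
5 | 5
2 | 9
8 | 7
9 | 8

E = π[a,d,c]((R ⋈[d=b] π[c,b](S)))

Row counts bottom-up:
  R → 4
  S → 3
  π[c,b](S) → 3
  (R ⋈[d=b] π[c,b](S)) → 2
  π[a,d,c]((R ⋈[d=b] π[c,b](S))) → 2

|E| = 2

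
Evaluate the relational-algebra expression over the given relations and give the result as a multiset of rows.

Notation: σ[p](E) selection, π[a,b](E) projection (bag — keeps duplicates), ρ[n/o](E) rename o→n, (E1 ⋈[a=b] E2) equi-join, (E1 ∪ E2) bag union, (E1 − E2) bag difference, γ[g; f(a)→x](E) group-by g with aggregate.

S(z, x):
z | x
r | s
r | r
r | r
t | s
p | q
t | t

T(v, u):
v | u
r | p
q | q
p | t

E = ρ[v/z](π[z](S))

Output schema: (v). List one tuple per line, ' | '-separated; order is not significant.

Subexpression sizes:
  S → 6
  π[z](S) → 6
  ρ[v/z](π[z](S)) → 6

== RESULT ==
v
p
r
r
r
t
t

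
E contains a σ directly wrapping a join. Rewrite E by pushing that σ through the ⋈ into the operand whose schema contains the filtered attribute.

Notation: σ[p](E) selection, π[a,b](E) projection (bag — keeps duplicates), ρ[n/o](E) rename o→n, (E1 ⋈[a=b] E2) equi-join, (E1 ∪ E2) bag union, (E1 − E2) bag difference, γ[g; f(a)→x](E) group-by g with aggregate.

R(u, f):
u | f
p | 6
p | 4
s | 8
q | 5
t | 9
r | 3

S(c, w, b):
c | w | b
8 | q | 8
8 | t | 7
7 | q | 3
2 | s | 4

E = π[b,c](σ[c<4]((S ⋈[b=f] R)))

σ filters on c, owned by the left side.
E' = π[b,c]((σ[c<4](S) ⋈[b=f] R))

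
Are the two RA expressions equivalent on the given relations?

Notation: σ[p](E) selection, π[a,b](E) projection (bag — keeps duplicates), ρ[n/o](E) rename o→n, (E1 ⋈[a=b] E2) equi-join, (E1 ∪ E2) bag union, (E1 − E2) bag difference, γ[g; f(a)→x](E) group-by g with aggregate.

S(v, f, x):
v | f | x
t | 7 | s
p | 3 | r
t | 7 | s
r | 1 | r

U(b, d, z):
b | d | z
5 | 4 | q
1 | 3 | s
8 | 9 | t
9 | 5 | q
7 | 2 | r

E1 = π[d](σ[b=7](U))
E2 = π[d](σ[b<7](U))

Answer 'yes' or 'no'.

E1 subexpression sizes:
  U → 5
  σ[b=7](U) → 1
  π[d](σ[b=7](U)) → 1
E2 subexpression sizes:
  U → 5
  σ[b<7](U) → 2
  π[d](σ[b<7](U)) → 2

E1 result:
d
2
E2 result:
d
3
4
Witness: (2,) appears 1× in E1 but 0× in E2.

no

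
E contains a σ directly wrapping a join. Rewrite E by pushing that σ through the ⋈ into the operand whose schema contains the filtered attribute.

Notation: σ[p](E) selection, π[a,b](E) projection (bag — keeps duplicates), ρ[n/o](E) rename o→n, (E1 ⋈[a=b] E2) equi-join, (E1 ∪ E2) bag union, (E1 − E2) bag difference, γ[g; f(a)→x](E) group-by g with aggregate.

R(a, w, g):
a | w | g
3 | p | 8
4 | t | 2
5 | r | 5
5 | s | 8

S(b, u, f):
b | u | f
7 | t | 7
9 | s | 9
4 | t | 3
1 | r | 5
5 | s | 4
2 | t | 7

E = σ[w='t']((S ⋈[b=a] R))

σ filters on w, owned by the right side.
E' = (S ⋈[b=a] σ[w='t'](R))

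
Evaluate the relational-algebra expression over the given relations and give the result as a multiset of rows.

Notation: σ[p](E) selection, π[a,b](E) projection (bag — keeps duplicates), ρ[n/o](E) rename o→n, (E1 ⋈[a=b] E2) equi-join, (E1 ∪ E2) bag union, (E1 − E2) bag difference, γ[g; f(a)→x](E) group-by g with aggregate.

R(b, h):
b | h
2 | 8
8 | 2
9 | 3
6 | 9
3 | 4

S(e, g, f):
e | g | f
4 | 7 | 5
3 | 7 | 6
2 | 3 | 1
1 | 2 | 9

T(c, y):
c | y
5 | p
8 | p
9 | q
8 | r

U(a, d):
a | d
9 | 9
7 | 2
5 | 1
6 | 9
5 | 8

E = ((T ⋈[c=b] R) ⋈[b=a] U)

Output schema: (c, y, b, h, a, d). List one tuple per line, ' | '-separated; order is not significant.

Per-node cardinality:
  T → 4
  R → 5
  (T ⋈[c=b] R) → 3
  U → 5
  ((T ⋈[c=b] R) ⋈[b=a] U) → 1

== RESULT ==
c | y | b | h | a | d
9 | q | 9 | 3 | 9 | 9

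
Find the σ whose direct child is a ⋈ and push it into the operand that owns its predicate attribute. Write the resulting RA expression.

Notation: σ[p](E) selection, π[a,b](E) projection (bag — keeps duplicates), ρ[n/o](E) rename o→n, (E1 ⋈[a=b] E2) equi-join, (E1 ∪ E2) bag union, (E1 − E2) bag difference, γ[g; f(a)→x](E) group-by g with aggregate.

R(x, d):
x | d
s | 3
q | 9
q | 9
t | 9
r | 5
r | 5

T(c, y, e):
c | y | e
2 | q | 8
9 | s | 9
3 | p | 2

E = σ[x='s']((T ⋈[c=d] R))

σ filters on x, owned by the right side.
E' = (T ⋈[c=d] σ[x='s'](R))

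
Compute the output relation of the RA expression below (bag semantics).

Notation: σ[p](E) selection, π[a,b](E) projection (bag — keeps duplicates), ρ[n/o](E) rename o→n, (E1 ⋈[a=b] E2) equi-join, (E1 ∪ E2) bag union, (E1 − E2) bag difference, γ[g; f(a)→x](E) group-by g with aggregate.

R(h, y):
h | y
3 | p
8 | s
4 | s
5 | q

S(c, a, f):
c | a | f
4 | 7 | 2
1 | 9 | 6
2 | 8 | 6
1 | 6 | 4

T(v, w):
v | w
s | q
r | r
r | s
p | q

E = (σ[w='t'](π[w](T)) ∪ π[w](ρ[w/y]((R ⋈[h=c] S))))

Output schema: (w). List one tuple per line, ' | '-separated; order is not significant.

Stepwise |·|:
  T → 4
  π[w](T) → 4
  σ[w='t'](π[w](T)) → 0
  R → 4
  S → 4
  (R ⋈[h=c] S) → 1
  ρ[w/y]((R ⋈[h=c] S)) → 1
  π[w](ρ[w/y]((R ⋈[h=c] S))) → 1
  (σ[w='t'](π[w](T)) ∪ π[w](ρ[w/y]((R ⋈[h=c] S)))) → 1

== RESULT ==
w
s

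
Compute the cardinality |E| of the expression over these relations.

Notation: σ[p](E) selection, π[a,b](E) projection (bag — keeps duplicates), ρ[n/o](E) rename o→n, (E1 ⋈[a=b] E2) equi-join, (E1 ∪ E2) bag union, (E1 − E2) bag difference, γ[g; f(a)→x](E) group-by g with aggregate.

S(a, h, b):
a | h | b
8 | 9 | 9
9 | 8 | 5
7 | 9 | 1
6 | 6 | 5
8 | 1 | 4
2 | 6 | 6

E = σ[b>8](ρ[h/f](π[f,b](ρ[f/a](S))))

Subexpression sizes:
  S → 6
  ρ[f/a](S) → 6
  π[f,b](ρ[f/a](S)) → 6
  ρ[h/f](π[f,b](ρ[f/a](S))) → 6
  σ[b>8](ρ[h/f](π[f,b](ρ[f/a](S)))) → 1

|E| = 1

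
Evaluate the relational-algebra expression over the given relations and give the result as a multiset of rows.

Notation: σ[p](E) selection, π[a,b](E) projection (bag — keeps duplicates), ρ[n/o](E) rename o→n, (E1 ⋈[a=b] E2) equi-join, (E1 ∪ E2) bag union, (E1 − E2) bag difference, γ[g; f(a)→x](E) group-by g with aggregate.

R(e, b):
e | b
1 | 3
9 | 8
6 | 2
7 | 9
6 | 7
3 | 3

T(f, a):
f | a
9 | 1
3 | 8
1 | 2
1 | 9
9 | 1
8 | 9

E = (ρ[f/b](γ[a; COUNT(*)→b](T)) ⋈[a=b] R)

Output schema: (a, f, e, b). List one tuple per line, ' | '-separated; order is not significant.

Stepwise |·|:
  T → 6
  γ[a; COUNT(*)→b](T) → 4
  ρ[f/b](γ[a; COUNT(*)→b](T)) → 4
  R → 6
  (ρ[f/b](γ[a; COUNT(*)→b](T)) ⋈[a=b] R) → 3

== RESULT ==
a | f | e | b
2 | 1 | 6 | 2
8 | 1 | 9 | 8
9 | 2 | 7 | 9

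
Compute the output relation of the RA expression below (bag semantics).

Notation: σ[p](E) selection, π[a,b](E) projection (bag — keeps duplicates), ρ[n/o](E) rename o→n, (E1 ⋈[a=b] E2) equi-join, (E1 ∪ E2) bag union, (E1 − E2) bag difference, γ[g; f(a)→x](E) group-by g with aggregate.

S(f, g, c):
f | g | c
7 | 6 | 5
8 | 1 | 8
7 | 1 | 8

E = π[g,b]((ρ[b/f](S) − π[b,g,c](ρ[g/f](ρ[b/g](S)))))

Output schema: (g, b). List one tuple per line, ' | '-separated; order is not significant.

Row counts bottom-up:
  S → 3
  ρ[b/f](S) → 3
  S → 3
  ρ[b/g](S) → 3
  ρ[g/f](ρ[b/g](S)) → 3
  π[b,g,c](ρ[g/f](ρ[b/g](S))) → 3
  (ρ[b/f](S) − π[b,g,c](ρ[g/f](ρ[b/g](S)))) → 3
  π[g,b]((ρ[b/f](S) − π[b,g,c](ρ[g/f](ρ[b/g](S))))) → 3

== RESULT ==
g | b
1 | 7
1 | 8
6 | 7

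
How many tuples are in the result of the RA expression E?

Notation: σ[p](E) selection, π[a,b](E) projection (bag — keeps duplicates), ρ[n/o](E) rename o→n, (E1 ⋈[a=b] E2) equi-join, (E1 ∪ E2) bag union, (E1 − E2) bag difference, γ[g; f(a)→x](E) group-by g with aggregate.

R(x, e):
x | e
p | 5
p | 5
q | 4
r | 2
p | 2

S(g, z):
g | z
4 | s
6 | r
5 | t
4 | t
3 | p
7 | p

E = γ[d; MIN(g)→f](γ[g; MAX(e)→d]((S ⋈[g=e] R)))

Row counts bottom-up:
  S → 6
  R → 5
  (S ⋈[g=e] R) → 4
  γ[g; MAX(e)→d]((S ⋈[g=e] R)) → 2
  γ[d; MIN(g)→f](γ[g; MAX(e)→d]((S ⋈[g=e] R))) → 2

|E| = 2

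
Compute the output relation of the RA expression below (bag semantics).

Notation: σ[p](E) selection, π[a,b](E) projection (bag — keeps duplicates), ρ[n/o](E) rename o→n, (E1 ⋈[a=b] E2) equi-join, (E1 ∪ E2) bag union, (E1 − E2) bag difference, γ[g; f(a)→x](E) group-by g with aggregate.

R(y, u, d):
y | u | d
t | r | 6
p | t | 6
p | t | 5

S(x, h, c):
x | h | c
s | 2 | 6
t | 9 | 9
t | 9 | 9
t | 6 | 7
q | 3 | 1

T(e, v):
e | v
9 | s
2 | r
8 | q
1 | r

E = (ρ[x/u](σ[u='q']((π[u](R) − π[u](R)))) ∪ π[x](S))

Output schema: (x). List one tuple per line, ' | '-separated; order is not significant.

Row counts bottom-up:
  R → 3
  π[u](R) → 3
  R → 3
  π[u](R) → 3
  (π[u](R) − π[u](R)) → 0
  σ[u='q']((π[u](R) − π[u](R))) → 0
  ρ[x/u](σ[u='q']((π[u](R) − π[u](R)))) → 0
  S → 5
  π[x](S) → 5
  (ρ[x/u](σ[u='q']((π[u](R) − π[u](R)))) ∪ π[x](S)) → 5

== RESULT ==
x
q
s
t
t
t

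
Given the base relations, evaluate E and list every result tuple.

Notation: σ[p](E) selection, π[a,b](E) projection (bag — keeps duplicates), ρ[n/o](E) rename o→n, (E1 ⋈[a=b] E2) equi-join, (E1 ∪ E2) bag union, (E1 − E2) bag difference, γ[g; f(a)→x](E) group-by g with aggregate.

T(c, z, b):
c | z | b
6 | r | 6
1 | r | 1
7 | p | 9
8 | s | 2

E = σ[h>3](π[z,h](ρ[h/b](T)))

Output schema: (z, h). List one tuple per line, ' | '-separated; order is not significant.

Subexpression sizes:
  T → 4
  ρ[h/b](T) → 4
  π[z,h](ρ[h/b](T)) → 4
  σ[h>3](π[z,h](ρ[h/b](T))) → 2

== RESULT ==
z | h
p | 9
r | 6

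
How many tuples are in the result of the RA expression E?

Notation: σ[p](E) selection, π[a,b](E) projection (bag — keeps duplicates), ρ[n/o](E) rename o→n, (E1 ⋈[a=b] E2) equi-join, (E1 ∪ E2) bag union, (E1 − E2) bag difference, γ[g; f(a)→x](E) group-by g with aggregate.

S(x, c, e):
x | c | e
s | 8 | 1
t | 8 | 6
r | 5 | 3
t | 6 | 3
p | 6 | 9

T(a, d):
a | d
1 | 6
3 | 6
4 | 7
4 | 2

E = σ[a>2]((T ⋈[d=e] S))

Row counts bottom-up:
  T → 4
  S → 5
  (T ⋈[d=e] S) → 2
  σ[a>2]((T ⋈[d=e] S)) → 1

|E| = 1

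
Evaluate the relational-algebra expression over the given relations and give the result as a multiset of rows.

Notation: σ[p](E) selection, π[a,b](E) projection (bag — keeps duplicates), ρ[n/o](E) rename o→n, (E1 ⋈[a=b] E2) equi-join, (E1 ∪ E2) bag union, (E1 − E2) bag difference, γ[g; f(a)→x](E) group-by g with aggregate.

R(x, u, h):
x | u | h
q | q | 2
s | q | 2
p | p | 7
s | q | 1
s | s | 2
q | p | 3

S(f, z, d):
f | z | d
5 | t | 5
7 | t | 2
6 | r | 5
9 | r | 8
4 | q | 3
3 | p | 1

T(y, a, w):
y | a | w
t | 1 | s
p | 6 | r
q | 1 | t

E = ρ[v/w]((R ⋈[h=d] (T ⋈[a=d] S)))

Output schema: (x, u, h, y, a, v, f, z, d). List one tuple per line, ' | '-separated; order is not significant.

Per-node cardinality:
  R → 6
  T → 3
  S → 6
  (T ⋈[a=d] S) → 2
  (R ⋈[h=d] (T ⋈[a=d] S)) → 2
  ρ[v/w]((R ⋈[h=d] (T ⋈[a=d] S))) → 2

== RESULT ==
x | u | h | y | a | v | f | z | d
s | q | 1 | q | 1 | t | 3 | p | 1
s | q | 1 | t | 1 | s | 3 | p | 1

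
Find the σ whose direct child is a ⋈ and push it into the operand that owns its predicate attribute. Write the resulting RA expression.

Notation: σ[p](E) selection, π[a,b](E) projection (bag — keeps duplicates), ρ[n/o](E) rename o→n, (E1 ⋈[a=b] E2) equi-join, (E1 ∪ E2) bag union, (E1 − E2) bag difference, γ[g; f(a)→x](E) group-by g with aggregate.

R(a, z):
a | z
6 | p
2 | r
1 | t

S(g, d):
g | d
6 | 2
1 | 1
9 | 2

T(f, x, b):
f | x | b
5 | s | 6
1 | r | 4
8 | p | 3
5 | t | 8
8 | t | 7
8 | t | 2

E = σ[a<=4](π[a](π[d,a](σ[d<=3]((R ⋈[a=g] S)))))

σ filters on d, owned by the right side.
E' = σ[a<=4](π[a](π[d,a]((R ⋈[a=g] σ[d<=3](S)))))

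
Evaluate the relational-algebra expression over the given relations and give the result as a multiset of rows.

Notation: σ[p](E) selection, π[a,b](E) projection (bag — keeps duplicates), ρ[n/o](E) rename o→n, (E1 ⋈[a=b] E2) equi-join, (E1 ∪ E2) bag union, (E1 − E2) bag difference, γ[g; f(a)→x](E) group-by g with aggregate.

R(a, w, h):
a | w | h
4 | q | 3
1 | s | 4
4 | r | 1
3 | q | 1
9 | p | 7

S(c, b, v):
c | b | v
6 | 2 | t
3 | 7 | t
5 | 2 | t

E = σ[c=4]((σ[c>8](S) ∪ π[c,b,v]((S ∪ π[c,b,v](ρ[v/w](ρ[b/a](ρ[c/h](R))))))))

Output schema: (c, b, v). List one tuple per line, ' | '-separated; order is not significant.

Stepwise |·|:
  S → 3
  σ[c>8](S) → 0
  S → 3
  R → 5
  ρ[c/h](R) → 5
  ρ[b/a](ρ[c/h](R)) → 5
  ρ[v/w](ρ[b/a](ρ[c/h](R))) → 5
  π[c,b,v](ρ[v/w](ρ[b/a](ρ[c/h](R)))) → 5
  (S ∪ π[c,b,v](ρ[v/w](ρ[b/a](ρ[c/h](R))))) → 8
  π[c,b,v]((S ∪ π[c,b,v](ρ[v/w](ρ[b/a](ρ[c/h](R)))))) → 8
  (σ[c>8](S) ∪ π[c,b,v]((S ∪ π[c,b,v](ρ[v/w](ρ[b/a](ρ[c/h](R))))))) → 8
  σ[c=4]((σ[c>8](S) ∪ π[c,b,v]((S ∪ π[c,b,v](ρ[v/w](ρ[b/a](ρ[c/h](R)))))))) → 1

== RESULT ==
c | b | v
4 | 1 | s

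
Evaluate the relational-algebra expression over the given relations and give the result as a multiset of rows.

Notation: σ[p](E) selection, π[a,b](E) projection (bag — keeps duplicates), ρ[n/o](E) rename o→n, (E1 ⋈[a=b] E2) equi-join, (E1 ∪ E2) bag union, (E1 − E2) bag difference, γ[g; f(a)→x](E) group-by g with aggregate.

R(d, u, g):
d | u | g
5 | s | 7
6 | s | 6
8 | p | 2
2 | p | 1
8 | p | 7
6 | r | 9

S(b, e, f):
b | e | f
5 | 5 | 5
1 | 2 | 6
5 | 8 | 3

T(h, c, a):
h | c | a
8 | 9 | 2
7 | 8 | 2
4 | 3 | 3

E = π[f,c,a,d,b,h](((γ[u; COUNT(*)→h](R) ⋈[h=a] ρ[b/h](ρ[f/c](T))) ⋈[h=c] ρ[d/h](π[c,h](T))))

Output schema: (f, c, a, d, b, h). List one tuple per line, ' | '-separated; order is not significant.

Stepwise |·|:
  R → 6
  γ[u; COUNT(*)→h](R) → 3
  T → 3
  ρ[f/c](T) → 3
  ρ[b/h](ρ[f/c](T)) → 3
  (γ[u; COUNT(*)→h](R) ⋈[h=a] ρ[b/h](ρ[f/c](T))) → 3
  T → 3
  π[c,h](T) → 3
  ρ[d/h](π[c,h](T)) → 3
  ((γ[u; COUNT(*)→h](R) ⋈[h=a] ρ[b/h](ρ[f/c](T))) ⋈[h=c] ρ[d/h](π[c,h](T))) → 1
  π[f,c,a,d,b,h](((γ[u; COUNT(*)→h](R) ⋈[h=a] ρ[b/h](ρ[f/c](T))) ⋈[h=c] ρ[d/h](π[c,h](T)))) → 1

== RESULT ==
f | c | a | d | b | h
3 | 3 | 3 | 4 | 4 | 3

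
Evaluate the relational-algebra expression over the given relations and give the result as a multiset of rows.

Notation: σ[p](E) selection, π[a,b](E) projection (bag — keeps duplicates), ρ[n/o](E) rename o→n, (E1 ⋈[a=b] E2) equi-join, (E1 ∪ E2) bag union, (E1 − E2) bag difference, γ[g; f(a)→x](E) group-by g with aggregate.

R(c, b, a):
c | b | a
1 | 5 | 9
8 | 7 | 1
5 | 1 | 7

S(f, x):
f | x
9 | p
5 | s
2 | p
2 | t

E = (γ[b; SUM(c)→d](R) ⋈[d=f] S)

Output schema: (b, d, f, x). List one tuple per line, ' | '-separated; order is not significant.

Subexpression sizes:
  R → 3
  γ[b; SUM(c)→d](R) → 3
  S → 4
  (γ[b; SUM(c)→d](R) ⋈[d=f] S) → 1

== RESULT ==
b | d | f | x
1 | 5 | 5 | s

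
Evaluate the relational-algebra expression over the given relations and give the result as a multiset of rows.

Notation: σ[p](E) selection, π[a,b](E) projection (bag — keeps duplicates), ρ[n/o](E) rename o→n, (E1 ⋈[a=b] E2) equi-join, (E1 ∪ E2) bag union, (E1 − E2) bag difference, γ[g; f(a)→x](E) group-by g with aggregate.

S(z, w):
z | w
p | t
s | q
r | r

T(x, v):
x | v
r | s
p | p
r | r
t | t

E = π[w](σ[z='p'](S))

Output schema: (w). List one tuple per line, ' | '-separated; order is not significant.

Per-node cardinality:
  S → 3
  σ[z='p'](S) → 1
  π[w](σ[z='p'](S)) → 1

== RESULT ==
w
t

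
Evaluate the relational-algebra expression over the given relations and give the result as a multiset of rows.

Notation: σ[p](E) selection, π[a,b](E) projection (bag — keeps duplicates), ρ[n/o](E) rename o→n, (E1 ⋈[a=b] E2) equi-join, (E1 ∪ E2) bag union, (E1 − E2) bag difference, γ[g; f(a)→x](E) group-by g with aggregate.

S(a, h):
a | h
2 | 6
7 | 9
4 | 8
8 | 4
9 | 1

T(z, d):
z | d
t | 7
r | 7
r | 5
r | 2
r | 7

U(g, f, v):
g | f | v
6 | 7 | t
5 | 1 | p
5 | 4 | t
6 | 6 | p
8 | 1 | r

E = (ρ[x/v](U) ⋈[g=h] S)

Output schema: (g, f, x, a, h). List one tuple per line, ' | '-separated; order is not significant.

Row counts bottom-up:
  U → 5
  ρ[x/v](U) → 5
  S → 5
  (ρ[x/v](U) ⋈[g=h] S) → 3

== RESULT ==
g | f | x | a | h
6 | 6 | p | 2 | 6
6 | 7 | t | 2 | 6
8 | 1 | r | 4 | 8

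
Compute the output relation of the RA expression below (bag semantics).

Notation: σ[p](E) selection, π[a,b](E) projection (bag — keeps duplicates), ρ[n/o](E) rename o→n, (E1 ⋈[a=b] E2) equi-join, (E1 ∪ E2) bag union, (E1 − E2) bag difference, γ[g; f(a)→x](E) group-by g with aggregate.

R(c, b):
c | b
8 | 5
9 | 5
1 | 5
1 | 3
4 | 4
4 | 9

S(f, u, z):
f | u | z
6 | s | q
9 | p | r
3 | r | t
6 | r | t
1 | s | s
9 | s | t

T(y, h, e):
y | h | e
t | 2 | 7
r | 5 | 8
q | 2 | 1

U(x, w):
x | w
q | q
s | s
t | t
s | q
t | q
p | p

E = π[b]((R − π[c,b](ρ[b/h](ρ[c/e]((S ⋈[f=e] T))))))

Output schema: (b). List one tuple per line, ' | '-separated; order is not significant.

Subexpression sizes:
  R → 6
  S → 6
  T → 3
  (S ⋈[f=e] T) → 1
  ρ[c/e]((S ⋈[f=e] T)) → 1
  ρ[b/h](ρ[c/e]((S ⋈[f=e] T))) → 1
  π[c,b](ρ[b/h](ρ[c/e]((S ⋈[f=e] T)))) → 1
  (R − π[c,b](ρ[b/h](ρ[c/e]((S ⋈[f=e] T))))) → 6
  π[b]((R − π[c,b](ρ[b/h](ρ[c/e]((S ⋈[f=e] T)))))) → 6

== RESULT ==
b
3
4
5
5
5
9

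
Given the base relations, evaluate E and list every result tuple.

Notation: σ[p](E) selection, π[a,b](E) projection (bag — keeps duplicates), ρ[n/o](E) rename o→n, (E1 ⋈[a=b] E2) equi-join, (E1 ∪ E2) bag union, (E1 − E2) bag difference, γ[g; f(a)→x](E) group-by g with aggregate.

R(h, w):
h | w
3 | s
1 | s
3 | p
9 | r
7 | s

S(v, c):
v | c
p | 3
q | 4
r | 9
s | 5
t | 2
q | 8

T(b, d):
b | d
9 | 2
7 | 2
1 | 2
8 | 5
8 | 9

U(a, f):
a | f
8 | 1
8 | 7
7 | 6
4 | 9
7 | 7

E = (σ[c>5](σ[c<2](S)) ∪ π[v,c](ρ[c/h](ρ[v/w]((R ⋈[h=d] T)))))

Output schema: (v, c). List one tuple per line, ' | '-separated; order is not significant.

Stepwise |·|:
  S → 6
  σ[c<2](S) → 0
  σ[c>5](σ[c<2](S)) → 0
  R → 5
  T → 5
  (R ⋈[h=d] T) → 1
  ρ[v/w]((R ⋈[h=d] T)) → 1
  ρ[c/h](ρ[v/w]((R ⋈[h=d] T))) → 1
  π[v,c](ρ[c/h](ρ[v/w]((R ⋈[h=d] T)))) → 1
  (σ[c>5](σ[c<2](S)) ∪ π[v,c](ρ[c/h](ρ[v/w]((R ⋈[h=d] T))))) → 1

== RESULT ==
v | c
r | 9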